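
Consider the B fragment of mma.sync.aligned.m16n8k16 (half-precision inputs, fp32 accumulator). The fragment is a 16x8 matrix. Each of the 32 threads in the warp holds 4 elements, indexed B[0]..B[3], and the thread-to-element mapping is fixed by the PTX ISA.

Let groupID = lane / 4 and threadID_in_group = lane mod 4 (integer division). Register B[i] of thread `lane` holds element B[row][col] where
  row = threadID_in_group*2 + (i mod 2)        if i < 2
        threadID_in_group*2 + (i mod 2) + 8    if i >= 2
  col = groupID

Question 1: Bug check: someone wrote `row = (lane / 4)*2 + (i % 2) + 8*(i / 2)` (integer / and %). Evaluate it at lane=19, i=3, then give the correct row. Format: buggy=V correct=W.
buggy=17 correct=15

`(lane / 4)*2 + (i % 2) + 8*(i / 2)`[19,3]->17
lane 19->19/4=4, 19 mod 4=3
i=3  r:2·3+1+8->15  c:4
row: 17 vs 15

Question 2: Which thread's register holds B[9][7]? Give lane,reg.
c: 7->gid=7  r: 9->r8=1,tid=0,i&1=1
L=7*4+0=28  i=1*2+1=3

28,3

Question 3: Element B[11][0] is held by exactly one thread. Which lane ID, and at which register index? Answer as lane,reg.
c: 0->gid=0  r: 11->r8=1,tid=1,i&1=1
L=0*4+1=1  i=1*2+1=3

1,3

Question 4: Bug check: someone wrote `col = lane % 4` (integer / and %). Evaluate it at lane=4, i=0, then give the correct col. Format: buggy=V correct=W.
`lane % 4`[4,0]->0
lane 4->4/4=1, 4 mod 4=0
i=0  r:2·0+0+0->0  c:1
col: 0 vs 1

buggy=0 correct=1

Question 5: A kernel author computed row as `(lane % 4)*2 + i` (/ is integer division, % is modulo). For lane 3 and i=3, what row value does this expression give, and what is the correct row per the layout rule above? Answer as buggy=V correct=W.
buggy=9 correct=15

`(lane % 4)*2 + i`[3,3]→9
L=3→G=3>>2=0, T=3&3=3
[3]→row 3·2+1+8=15  col G=0
row: 9 vs 15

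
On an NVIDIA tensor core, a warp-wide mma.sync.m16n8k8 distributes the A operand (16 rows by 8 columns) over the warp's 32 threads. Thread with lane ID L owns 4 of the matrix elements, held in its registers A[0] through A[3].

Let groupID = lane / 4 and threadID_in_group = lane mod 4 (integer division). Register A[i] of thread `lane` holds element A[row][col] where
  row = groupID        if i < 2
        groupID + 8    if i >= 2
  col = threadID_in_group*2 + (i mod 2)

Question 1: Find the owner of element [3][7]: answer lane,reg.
r=3⇒gr=3,Rb=0  c=7⇒th=3,odd=1
L=3*4+3=15  i=0*2+1=1

15,1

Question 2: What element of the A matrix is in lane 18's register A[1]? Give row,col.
lane 18⇒18/4=4, 18 mod 4=2
i=1  r:4+0⇒4  c:2·2+1⇒5

4,5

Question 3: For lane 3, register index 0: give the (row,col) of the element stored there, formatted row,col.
L=3=>grp=3>>2=0, tig=3&3=3
[0]=>row 0+0=0  col 3·2+0=6

0,6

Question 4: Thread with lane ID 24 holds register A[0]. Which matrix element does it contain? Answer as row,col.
lane 24⇒24/4=6, 24 mod 4=0
i=0  r:6+0⇒6  c:2·0+0⇒0

6,0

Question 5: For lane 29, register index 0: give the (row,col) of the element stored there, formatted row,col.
7,2

lane 29: g=7 (29/4), t=1 (29%4)
i=0: r=7+0=7, c=1*2+0=2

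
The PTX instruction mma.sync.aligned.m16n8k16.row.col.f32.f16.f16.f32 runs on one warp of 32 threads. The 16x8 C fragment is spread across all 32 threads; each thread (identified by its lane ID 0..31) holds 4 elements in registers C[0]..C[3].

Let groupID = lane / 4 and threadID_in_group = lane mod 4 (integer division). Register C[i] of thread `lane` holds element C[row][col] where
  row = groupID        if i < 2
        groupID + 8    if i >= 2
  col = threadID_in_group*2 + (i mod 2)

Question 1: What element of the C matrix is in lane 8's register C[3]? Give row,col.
10,1

8: g=2,t=0
[3] (2+8,0*2+1) = (10,1)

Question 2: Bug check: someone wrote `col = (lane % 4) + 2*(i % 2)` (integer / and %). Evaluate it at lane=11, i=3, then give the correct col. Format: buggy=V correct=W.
`(lane % 4) + 2*(i % 2)`[11,3]->5
L=11->g=11>>2=2, t=11&3=3
[3]->row 2+8=10  col 3·2+1=7
col: 5 vs 7

buggy=5 correct=7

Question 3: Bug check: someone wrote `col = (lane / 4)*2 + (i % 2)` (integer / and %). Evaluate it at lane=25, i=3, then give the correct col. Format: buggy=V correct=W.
`(lane / 4)*2 + (i % 2)`[25,3]⇒13
L=25⇒gr=25>>2=6, th=25&3=1
[3]⇒row 6+8=14  col 1·2+1=3
col: 13 vs 3

buggy=13 correct=3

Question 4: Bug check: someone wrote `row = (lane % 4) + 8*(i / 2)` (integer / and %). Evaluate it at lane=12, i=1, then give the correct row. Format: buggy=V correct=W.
`(lane % 4) + 8*(i / 2)`[12,1]=>0
lane 12=>12/4=3, 12 mod 4=0
i=1  r:3+0=>3  c:2·0+1=>1
row: 0 vs 3

buggy=0 correct=3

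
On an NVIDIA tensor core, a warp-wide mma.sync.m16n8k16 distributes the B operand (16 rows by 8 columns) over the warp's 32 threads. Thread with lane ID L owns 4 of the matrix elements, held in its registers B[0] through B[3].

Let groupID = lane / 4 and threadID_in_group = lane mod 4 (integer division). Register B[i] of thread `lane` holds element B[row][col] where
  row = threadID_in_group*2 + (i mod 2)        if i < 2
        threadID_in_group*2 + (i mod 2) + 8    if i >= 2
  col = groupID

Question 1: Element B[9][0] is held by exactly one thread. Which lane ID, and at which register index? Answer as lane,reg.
0,3

c=0→G=0  r=9→rhi=1,T=0,p=1
L=0*4+0=0  i=1*2+1=3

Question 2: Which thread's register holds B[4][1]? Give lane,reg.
6,0

c:1=>grp=1  r:4=>rB=0,tig=2,lo=0
L=1*4+2=6  i=0*2+0=0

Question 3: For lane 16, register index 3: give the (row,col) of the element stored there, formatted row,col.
lane 16: gid=4 (16/4), tid=0 (16%4)
i=3: r=0*2+1+8=9, c=gid=4

9,4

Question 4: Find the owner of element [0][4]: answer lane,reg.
c=4⇒gr=4  r=0⇒Rb=0,th=0,odd=0
L=4*4+0=16  i=0*2+0=0

16,0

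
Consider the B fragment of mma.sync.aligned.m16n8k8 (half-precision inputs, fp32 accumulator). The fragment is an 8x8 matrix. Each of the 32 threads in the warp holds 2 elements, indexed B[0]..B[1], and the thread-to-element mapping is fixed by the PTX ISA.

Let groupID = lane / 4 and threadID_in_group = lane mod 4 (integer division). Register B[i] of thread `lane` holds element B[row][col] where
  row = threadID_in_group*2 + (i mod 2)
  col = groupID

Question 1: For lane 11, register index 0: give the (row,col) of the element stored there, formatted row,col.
6,2

L=11->g=11>>2=2, t=11&3=3
[0]->row 3·2+0=6  col g=2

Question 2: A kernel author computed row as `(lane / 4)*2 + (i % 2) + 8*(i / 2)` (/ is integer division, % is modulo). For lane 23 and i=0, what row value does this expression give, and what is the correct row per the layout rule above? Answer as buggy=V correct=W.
buggy=10 correct=6

`(lane / 4)*2 + (i % 2) + 8*(i / 2)`[23,0]→10
23: G=5,T=3
[0] (3*2+0,5) = (6,5)
row: 10 vs 6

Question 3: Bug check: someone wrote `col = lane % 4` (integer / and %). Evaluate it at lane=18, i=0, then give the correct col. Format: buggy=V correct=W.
buggy=2 correct=4

`lane % 4`[18,0]=>2
lane 18: grp=4 (18/4), tig=2 (18%4)
i=0: r=2*2+0=4, c=grp=4
col: 2 vs 4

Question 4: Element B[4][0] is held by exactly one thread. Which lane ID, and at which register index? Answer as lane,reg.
2,0

c=0→G=0  r=4→T=2,p=0
L=0*4+2=2  i=0=0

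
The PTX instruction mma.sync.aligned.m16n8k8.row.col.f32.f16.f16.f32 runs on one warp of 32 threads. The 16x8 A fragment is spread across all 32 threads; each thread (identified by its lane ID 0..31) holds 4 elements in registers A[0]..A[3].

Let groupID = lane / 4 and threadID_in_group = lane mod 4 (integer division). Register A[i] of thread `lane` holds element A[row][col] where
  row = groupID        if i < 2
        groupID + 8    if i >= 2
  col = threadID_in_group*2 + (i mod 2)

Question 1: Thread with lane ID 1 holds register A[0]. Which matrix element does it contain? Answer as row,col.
lane 1⇒1/4=0, 1 mod 4=1
i=0  r:0+0⇒0  c:2·1+0⇒2

0,2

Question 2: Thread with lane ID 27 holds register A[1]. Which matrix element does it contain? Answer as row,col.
6,7

lane 27⇒27/4=6, 27 mod 4=3
i=1  r:6+0⇒6  c:2·3+1⇒7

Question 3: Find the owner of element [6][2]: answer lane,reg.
25,0

r=6→G=6,rhi=0  c=2→T=1,p=0
L=6*4+1=25  i=0*2+0=0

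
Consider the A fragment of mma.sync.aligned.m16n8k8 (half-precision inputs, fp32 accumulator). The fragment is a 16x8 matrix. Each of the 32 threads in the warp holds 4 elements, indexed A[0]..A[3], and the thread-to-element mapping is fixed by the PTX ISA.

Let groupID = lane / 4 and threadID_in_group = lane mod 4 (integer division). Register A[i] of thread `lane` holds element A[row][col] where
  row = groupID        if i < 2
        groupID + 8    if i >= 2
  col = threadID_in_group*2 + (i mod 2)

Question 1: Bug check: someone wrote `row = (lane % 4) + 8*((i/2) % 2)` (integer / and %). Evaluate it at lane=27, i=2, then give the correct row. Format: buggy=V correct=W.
`(lane % 4) + 8*((i/2) % 2)`[27,2]->11
L=27->g=27>>2=6, t=27&3=3
[2]->row 6+8=14  col 3·2+0=6
row: 11 vs 14

buggy=11 correct=14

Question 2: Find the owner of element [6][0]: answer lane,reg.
r: 6->gid=6,r8=0  c: 0->tid=0,i&1=0
L=6*4+0=24  i=0*2+0=0

24,0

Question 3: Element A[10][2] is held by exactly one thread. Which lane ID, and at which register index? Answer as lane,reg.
r=10→G=2,rhi=1  c=2→T=1,p=0
L=2*4+1=9  i=1*2+0=2

9,2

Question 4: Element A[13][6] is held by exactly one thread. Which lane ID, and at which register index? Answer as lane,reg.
23,2

r=13->g=5,rb=1  c=6->t=3,b0=0
L=5*4+3=23  i=1*2+0=2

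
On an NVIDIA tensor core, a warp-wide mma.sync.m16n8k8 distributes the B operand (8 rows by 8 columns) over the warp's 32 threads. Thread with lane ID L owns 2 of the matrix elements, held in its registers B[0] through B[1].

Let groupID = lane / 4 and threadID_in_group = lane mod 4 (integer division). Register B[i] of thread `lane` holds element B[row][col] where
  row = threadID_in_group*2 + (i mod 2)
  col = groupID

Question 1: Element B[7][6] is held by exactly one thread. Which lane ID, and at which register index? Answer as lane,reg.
27,1

c=6->g=6  r=7->t=3,b0=1
L=6*4+3=27  i=1=1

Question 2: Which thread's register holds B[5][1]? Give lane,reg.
c=1⇒gr=1  r=5⇒th=2,odd=1
L=1*4+2=6  i=1=1

6,1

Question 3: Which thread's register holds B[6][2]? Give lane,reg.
11,0

c=2⇒gr=2  r=6⇒th=3,odd=0
L=2*4+3=11  i=0=0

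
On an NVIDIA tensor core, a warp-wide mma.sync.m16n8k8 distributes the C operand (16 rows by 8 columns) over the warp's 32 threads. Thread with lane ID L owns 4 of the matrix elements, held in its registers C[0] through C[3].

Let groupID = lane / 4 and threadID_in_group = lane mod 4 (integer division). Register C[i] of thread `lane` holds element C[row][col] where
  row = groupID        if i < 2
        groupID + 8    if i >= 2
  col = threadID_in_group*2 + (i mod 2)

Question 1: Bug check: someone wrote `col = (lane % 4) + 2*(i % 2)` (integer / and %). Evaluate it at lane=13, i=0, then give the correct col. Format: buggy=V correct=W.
buggy=1 correct=2

`(lane % 4) + 2*(i % 2)`[13,0]=>1
13: grp=3,tig=1
[0] (3+0,1*2+0) = (3,2)
col: 1 vs 2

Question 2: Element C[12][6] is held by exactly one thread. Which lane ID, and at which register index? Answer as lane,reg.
19,2

r: 12->gid=4,r8=1  c: 6->tid=3,i&1=0
L=4*4+3=19  i=1*2+0=2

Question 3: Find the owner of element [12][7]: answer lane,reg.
r=12⇒gr=4,Rb=1  c=7⇒th=3,odd=1
L=4*4+3=19  i=1*2+1=3

19,3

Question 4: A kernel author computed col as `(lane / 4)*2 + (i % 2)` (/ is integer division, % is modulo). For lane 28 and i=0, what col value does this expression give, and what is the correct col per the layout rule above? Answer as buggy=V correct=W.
`(lane / 4)*2 + (i % 2)`[28,0]→14
lane 28: G=7 (28/4), T=0 (28%4)
i=0: r=7+0=7, c=0*2+0=0
col: 14 vs 0

buggy=14 correct=0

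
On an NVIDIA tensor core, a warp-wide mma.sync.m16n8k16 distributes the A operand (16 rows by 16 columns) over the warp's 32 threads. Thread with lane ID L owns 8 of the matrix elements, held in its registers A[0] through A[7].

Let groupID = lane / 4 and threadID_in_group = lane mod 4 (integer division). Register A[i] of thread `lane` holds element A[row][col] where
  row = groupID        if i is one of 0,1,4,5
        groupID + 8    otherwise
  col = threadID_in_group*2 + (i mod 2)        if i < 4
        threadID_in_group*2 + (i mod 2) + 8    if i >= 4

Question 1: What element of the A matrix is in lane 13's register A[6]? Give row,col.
L=13->gid=13>>2=3, tid=13&3=1
[6]->row 3+8=11  col 1·2+0+8=10

11,10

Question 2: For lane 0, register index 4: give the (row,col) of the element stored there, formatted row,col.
0,8

lane 0: g=0 (0/4), t=0 (0%4)
i=4: r=0+0=0, c=0*2+0+8=8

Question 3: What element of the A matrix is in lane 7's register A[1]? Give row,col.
lane 7: grp=1 (7/4), tig=3 (7%4)
i=1: r=1+0=1, c=3*2+1+0=7

1,7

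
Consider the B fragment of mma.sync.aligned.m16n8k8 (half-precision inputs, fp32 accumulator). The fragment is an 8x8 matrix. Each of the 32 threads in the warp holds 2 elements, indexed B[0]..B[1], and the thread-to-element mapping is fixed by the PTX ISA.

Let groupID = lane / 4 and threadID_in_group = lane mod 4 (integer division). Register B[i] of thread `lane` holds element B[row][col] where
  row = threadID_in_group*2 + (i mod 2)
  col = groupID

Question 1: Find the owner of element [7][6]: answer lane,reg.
27,1

c=6->g=6  r=7->t=3,b0=1
L=6*4+3=27  i=1=1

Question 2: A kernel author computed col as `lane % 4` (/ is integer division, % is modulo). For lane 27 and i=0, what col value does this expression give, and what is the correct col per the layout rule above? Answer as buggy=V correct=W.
buggy=3 correct=6

`lane % 4`[27,0]⇒3
lane 27: gr=6 (27/4), th=3 (27%4)
i=0: r=3*2+0=6, c=gr=6
col: 3 vs 6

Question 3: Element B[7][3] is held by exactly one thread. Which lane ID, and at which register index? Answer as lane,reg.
c=3⇒gr=3  r=7⇒th=3,odd=1
L=3*4+3=15  i=1=1

15,1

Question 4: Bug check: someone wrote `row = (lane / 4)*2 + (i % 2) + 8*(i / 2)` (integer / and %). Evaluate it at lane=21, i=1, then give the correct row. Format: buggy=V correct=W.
`(lane / 4)*2 + (i % 2) + 8*(i / 2)`[21,1]->11
lane 21: g=5 (21/4), t=1 (21%4)
i=1: r=1*2+1=3, c=g=5
row: 11 vs 3

buggy=11 correct=3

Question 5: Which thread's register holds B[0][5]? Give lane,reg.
c:5=>grp=5  r:0=>tig=0,lo=0
L=5*4+0=20  i=0=0

20,0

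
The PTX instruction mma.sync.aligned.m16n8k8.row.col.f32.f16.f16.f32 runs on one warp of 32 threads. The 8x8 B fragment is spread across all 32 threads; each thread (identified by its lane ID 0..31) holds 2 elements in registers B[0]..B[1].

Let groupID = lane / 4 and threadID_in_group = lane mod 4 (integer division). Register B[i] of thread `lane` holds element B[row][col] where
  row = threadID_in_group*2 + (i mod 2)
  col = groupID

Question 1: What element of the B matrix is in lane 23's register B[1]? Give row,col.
7,5

L=23⇒gr=23>>2=5, th=23&3=3
[1]⇒row 3·2+1=7  col gr=5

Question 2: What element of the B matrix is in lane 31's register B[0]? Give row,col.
6,7

L=31->g=31>>2=7, t=31&3=3
[0]->row 3·2+0=6  col g=7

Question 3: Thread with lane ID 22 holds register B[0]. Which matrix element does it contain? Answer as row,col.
4,5

L=22->gid=22>>2=5, tid=22&3=2
[0]->row 2·2+0=4  col gid=5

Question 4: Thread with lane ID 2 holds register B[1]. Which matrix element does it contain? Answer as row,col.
L=2=>grp=2>>2=0, tig=2&3=2
[1]=>row 2·2+1=5  col grp=0

5,0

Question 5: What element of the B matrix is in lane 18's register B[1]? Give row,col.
lane 18→18/4=4, 18 mod 4=2
i=1  r:2·2+1→5  c:4

5,4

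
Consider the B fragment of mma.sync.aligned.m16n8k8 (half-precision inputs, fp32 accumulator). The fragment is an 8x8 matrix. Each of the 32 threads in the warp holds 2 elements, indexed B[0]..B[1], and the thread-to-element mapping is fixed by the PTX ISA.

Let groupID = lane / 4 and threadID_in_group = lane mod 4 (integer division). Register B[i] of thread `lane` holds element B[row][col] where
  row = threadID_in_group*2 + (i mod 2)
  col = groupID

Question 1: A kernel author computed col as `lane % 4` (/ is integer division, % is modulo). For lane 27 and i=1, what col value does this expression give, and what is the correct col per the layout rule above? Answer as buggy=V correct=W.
`lane % 4`[27,1]->3
L=27->g=27>>2=6, t=27&3=3
[1]->row 3·2+1=7  col g=6
col: 3 vs 6

buggy=3 correct=6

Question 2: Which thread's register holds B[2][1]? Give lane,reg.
5,0

c: 1->gid=1  r: 2->tid=1,i&1=0
L=1*4+1=5  i=0=0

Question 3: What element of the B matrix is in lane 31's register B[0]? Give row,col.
lane 31: gr=7 (31/4), th=3 (31%4)
i=0: r=3*2+0=6, c=gr=7

6,7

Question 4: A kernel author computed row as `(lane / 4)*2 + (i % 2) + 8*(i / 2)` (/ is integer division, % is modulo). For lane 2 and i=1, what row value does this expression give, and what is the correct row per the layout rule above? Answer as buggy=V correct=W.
buggy=1 correct=5

`(lane / 4)*2 + (i % 2) + 8*(i / 2)`[2,1]->1
2: gid=0,tid=2
[1] (2*2+1,0) = (5,0)
row: 1 vs 5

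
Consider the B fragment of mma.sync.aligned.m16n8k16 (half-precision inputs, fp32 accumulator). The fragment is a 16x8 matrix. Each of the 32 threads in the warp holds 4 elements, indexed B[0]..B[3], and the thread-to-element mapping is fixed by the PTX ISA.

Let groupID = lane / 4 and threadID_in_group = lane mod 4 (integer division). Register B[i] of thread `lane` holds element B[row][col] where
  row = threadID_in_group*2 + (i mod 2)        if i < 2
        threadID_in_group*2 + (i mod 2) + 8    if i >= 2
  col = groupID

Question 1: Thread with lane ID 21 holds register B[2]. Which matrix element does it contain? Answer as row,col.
10,5

lane 21->21/4=5, 21 mod 4=1
i=2  r:2·1+0+8->10  c:5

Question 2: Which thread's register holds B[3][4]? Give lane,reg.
17,1

c=4⇒gr=4  r=3⇒Rb=0,th=1,odd=1
L=4*4+1=17  i=0*2+1=1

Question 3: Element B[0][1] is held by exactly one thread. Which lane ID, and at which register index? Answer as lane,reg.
4,0

c:1=>grp=1  r:0=>rB=0,tig=0,lo=0
L=1*4+0=4  i=0*2+0=0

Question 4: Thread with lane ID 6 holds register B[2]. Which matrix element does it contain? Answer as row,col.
12,1

lane 6: g=1 (6/4), t=2 (6%4)
i=2: r=2*2+0+8=12, c=g=1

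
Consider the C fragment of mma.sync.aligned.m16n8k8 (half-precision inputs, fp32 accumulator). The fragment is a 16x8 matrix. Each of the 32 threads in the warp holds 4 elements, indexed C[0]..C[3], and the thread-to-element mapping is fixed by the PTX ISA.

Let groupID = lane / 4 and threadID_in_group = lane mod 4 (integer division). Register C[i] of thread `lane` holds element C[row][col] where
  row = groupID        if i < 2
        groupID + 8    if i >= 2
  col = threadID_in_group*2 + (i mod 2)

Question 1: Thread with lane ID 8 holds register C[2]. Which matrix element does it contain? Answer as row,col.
8: g=2,t=0
[2] (2+8,0*2+0) = (10,0)

10,0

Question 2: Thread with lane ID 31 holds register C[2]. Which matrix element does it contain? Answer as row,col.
L=31→G=31>>2=7, T=31&3=3
[2]→row 7+8=15  col 3·2+0=6

15,6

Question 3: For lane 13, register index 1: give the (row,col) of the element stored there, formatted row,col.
3,3

lane 13: G=3 (13/4), T=1 (13%4)
i=1: r=3+0=3, c=1*2+1=3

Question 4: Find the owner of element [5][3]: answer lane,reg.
r=5→G=5,rhi=0  c=3→T=1,p=1
L=5*4+1=21  i=0*2+1=1

21,1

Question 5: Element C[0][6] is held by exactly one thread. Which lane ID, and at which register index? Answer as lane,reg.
3,0

r=0⇒gr=0,Rb=0  c=6⇒th=3,odd=0
L=0*4+3=3  i=0*2+0=0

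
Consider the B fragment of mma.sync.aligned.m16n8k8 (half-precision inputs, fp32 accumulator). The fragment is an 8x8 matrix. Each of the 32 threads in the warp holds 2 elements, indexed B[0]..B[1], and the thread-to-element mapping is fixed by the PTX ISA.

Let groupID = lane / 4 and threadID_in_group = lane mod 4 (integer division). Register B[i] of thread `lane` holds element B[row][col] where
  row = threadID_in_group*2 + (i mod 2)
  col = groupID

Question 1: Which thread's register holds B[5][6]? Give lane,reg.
26,1

c:6=>grp=6  r:5=>tig=2,lo=1
L=6*4+2=26  i=1=1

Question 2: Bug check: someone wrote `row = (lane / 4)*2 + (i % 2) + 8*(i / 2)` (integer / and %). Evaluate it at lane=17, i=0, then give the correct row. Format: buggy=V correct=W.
`(lane / 4)*2 + (i % 2) + 8*(i / 2)`[17,0]->8
lane 17: gid=4 (17/4), tid=1 (17%4)
i=0: r=1*2+0=2, c=gid=4
row: 8 vs 2

buggy=8 correct=2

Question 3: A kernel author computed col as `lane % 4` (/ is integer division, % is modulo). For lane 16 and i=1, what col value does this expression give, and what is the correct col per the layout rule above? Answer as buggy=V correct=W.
buggy=0 correct=4

`lane % 4`[16,1]->0
16: g=4,t=0
[1] (0*2+1,4) = (1,4)
col: 0 vs 4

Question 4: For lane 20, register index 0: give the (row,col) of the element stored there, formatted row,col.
lane 20->20/4=5, 20 mod 4=0
i=0  r:2·0+0->0  c:5

0,5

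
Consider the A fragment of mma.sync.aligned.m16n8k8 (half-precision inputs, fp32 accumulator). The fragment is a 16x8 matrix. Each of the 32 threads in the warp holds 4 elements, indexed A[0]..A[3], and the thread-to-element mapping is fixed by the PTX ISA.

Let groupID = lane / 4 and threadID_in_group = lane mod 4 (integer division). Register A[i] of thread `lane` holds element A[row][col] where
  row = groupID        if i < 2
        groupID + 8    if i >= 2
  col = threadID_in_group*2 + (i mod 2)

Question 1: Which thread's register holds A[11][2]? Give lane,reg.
r:11=>grp=3,rB=1  c:2=>tig=1,lo=0
L=3*4+1=13  i=1*2+0=2

13,2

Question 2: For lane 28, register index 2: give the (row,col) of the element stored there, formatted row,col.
15,0

L=28→G=28>>2=7, T=28&3=0
[2]→row 7+8=15  col 0·2+0=0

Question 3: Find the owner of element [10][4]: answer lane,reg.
10,2

r: 10->gid=2,r8=1  c: 4->tid=2,i&1=0
L=2*4+2=10  i=1*2+0=2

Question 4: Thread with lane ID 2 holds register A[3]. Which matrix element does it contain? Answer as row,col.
8,5

L=2→G=2>>2=0, T=2&3=2
[3]→row 0+8=8  col 2·2+1=5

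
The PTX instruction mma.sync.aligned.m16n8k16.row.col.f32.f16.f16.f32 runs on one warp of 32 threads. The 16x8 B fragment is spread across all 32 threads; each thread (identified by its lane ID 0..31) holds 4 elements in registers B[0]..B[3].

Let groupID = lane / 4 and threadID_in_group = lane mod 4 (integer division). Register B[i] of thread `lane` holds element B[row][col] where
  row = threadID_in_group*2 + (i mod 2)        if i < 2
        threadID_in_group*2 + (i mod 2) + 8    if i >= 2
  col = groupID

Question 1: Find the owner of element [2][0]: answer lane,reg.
c: 0->gid=0  r: 2->r8=0,tid=1,i&1=0
L=0*4+1=1  i=0*2+0=0

1,0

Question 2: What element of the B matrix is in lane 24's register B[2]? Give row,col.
8,6

lane 24: g=6 (24/4), t=0 (24%4)
i=2: r=0*2+0+8=8, c=g=6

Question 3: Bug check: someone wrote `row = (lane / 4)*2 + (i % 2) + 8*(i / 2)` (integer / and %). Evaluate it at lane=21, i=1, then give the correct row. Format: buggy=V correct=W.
buggy=11 correct=3

`(lane / 4)*2 + (i % 2) + 8*(i / 2)`[21,1]=>11
lane 21=>21/4=5, 21 mod 4=1
i=1  r:2·1+1+0=>3  c:5
row: 11 vs 3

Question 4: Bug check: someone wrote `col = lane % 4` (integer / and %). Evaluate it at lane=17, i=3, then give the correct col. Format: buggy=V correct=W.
buggy=1 correct=4

`lane % 4`[17,3]=>1
17: grp=4,tig=1
[3] (1*2+1+8,4) = (11,4)
col: 1 vs 4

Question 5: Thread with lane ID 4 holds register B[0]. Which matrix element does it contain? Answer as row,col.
lane 4=>4/4=1, 4 mod 4=0
i=0  r:2·0+0+0=>0  c:1

0,1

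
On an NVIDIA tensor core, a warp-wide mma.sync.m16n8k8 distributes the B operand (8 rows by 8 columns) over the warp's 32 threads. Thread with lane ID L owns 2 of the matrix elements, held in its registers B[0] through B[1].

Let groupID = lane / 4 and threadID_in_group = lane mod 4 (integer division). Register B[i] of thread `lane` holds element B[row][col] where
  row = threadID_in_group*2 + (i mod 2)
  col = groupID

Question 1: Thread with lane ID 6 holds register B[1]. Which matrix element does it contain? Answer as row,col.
6: gid=1,tid=2
[1] (2*2+1,1) = (5,1)

5,1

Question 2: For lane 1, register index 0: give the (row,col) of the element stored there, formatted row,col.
lane 1: gr=0 (1/4), th=1 (1%4)
i=0: r=1*2+0=2, c=gr=0

2,0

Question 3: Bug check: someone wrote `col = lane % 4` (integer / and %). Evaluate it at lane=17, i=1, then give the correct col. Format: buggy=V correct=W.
`lane % 4`[17,1]→1
L=17→G=17>>2=4, T=17&3=1
[1]→row 1·2+1=3  col G=4
col: 1 vs 4

buggy=1 correct=4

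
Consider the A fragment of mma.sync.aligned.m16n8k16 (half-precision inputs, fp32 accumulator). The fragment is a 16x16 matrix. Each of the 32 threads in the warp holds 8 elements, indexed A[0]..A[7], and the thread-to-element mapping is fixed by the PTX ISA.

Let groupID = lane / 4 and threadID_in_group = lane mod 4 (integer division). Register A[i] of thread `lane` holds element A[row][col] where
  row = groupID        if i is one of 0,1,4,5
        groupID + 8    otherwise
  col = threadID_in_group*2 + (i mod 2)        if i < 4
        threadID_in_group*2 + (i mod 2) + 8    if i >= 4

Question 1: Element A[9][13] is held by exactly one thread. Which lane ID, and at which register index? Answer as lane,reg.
6,7

r:9=>grp=1,rB=1  c:13=>cB=1,tig=2,lo=1
L=1*4+2=6  i=1*4+1*2+1=7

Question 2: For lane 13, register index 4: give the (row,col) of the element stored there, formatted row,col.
13: grp=3,tig=1
[4] (3+0,1*2+0+8) = (3,10)

3,10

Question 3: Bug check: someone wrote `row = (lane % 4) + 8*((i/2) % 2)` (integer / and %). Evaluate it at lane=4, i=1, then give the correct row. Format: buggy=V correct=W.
buggy=0 correct=1

`(lane % 4) + 8*((i/2) % 2)`[4,1]=>0
4: grp=1,tig=0
[1] (1+0,0*2+1+0) = (1,1)
row: 0 vs 1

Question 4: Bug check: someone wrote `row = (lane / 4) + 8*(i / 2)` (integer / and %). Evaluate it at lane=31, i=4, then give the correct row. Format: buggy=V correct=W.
buggy=23 correct=7

`(lane / 4) + 8*(i / 2)`[31,4]⇒23
lane 31: gr=7 (31/4), th=3 (31%4)
i=4: r=7+0=7, c=3*2+0+8=14
row: 23 vs 7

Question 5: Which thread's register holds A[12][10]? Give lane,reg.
17,6

r: 12->gid=4,r8=1  c: 10->c8=1,tid=1,i&1=0
L=4*4+1=17  i=1*4+1*2+0=6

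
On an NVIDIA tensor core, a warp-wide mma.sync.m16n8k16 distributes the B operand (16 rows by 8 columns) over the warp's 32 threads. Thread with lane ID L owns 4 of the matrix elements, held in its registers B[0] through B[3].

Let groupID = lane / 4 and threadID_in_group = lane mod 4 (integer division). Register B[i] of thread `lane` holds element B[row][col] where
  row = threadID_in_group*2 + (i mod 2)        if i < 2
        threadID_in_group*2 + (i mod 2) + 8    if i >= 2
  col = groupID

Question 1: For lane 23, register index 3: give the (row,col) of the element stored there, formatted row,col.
lane 23: gr=5 (23/4), th=3 (23%4)
i=3: r=3*2+1+8=15, c=gr=5

15,5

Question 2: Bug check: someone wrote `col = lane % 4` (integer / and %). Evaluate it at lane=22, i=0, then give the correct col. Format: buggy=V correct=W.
buggy=2 correct=5

`lane % 4`[22,0]->2
lane 22->22/4=5, 22 mod 4=2
i=0  r:2·2+0+0->4  c:5
col: 2 vs 5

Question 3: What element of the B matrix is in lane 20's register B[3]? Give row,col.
L=20->gid=20>>2=5, tid=20&3=0
[3]->row 0·2+1+8=9  col gid=5

9,5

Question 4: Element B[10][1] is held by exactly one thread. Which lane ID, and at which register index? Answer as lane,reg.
5,2

c: 1->gid=1  r: 10->r8=1,tid=1,i&1=0
L=1*4+1=5  i=1*2+0=2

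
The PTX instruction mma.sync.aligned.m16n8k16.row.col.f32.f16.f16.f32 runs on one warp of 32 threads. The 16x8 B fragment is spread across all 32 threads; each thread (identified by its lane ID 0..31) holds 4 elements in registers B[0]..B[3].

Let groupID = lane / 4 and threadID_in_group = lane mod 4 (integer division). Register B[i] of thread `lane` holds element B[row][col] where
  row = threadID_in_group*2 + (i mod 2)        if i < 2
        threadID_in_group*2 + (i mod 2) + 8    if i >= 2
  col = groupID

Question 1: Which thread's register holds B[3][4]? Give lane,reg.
17,1

c=4→G=4  r=3→rhi=0,T=1,p=1
L=4*4+1=17  i=0*2+1=1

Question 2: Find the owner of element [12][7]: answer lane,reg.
30,2

c=7⇒gr=7  r=12⇒Rb=1,th=2,odd=0
L=7*4+2=30  i=1*2+0=2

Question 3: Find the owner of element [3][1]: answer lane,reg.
c=1->g=1  r=3->rb=0,t=1,b0=1
L=1*4+1=5  i=0*2+1=1

5,1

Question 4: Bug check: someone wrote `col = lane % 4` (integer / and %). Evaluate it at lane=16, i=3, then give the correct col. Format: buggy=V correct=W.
buggy=0 correct=4

`lane % 4`[16,3]->0
lane 16: gid=4 (16/4), tid=0 (16%4)
i=3: r=0*2+1+8=9, c=gid=4
col: 0 vs 4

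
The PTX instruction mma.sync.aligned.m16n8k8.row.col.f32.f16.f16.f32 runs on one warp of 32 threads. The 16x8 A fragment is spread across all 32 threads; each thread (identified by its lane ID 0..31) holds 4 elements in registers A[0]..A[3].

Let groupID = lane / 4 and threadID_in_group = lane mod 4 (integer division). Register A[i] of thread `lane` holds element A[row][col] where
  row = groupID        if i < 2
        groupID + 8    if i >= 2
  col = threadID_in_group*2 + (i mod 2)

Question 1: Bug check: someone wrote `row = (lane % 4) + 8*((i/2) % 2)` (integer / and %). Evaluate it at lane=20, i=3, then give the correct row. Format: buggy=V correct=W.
buggy=8 correct=13

`(lane % 4) + 8*((i/2) % 2)`[20,3]->8
lane 20: gid=5 (20/4), tid=0 (20%4)
i=3: r=5+8=13, c=0*2+1=1
row: 8 vs 13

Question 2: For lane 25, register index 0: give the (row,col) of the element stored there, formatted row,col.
6,2

25: gr=6,th=1
[0] (6+0,1*2+0) = (6,2)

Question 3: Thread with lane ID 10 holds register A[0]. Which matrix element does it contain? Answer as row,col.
2,4

10: grp=2,tig=2
[0] (2+0,2*2+0) = (2,4)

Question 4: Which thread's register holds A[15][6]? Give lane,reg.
r:15=>grp=7,rB=1  c:6=>tig=3,lo=0
L=7*4+3=31  i=1*2+0=2

31,2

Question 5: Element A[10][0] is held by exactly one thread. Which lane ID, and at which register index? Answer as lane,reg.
r=10->g=2,rb=1  c=0->t=0,b0=0
L=2*4+0=8  i=1*2+0=2

8,2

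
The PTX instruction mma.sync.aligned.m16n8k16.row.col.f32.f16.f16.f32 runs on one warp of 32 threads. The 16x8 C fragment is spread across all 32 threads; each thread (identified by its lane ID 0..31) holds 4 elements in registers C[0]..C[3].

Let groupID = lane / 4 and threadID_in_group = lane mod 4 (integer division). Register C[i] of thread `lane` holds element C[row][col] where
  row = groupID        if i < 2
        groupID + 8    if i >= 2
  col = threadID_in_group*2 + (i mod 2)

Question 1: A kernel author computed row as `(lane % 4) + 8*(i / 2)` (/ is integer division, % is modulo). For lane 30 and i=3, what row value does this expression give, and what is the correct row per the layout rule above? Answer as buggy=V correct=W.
buggy=10 correct=15

`(lane % 4) + 8*(i / 2)`[30,3]->10
lane 30: gid=7 (30/4), tid=2 (30%4)
i=3: r=7+8=15, c=2*2+1=5
row: 10 vs 15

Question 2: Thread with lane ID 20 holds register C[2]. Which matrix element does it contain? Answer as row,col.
13,0

20: G=5,T=0
[2] (5+8,0*2+0) = (13,0)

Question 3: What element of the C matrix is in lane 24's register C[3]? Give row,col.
14,1

lane 24: g=6 (24/4), t=0 (24%4)
i=3: r=6+8=14, c=0*2+1=1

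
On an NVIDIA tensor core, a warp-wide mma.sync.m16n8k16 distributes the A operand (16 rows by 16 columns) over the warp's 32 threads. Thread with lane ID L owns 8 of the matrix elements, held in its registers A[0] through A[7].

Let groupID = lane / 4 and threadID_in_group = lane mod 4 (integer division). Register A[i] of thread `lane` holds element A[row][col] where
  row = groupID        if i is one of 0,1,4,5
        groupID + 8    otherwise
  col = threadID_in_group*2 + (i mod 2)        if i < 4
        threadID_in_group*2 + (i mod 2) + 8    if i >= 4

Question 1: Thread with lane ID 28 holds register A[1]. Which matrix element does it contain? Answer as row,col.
L=28⇒gr=28>>2=7, th=28&3=0
[1]⇒row 7+0=7  col 0·2+1+0=1

7,1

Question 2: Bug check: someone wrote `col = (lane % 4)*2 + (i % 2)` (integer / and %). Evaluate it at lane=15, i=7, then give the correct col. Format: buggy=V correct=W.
buggy=7 correct=15

`(lane % 4)*2 + (i % 2)`[15,7]⇒7
lane 15⇒15/4=3, 15 mod 4=3
i=7  r:3+8⇒11  c:2·3+1+8⇒15
col: 7 vs 15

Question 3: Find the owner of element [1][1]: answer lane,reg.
4,1

r:1=>grp=1,rB=0  c:1=>cB=0,tig=0,lo=1
L=1*4+0=4  i=0*4+0*2+1=1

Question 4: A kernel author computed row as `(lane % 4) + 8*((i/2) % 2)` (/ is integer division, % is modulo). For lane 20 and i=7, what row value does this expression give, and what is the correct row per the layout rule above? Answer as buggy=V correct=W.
buggy=8 correct=13

`(lane % 4) + 8*((i/2) % 2)`[20,7]->8
lane 20: gid=5 (20/4), tid=0 (20%4)
i=7: r=5+8=13, c=0*2+1+8=9
row: 8 vs 13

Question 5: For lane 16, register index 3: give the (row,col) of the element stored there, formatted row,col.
L=16->g=16>>2=4, t=16&3=0
[3]->row 4+8=12  col 0·2+1+0=1

12,1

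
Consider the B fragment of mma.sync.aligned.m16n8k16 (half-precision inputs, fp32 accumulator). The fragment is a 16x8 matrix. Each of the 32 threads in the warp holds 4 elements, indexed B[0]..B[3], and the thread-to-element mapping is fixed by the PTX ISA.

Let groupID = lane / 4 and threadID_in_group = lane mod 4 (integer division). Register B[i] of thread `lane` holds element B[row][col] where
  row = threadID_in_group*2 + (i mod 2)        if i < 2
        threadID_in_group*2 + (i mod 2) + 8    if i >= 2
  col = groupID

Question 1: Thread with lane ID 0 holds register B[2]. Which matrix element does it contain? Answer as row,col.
8,0

0: g=0,t=0
[2] (0*2+0+8,0) = (8,0)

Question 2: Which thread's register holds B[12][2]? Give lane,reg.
10,2

c:2=>grp=2  r:12=>rB=1,tig=2,lo=0
L=2*4+2=10  i=1*2+0=2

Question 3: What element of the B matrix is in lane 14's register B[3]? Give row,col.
L=14->gid=14>>2=3, tid=14&3=2
[3]->row 2·2+1+8=13  col gid=3

13,3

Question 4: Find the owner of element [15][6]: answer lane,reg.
c=6->g=6  r=15->rb=1,t=3,b0=1
L=6*4+3=27  i=1*2+1=3

27,3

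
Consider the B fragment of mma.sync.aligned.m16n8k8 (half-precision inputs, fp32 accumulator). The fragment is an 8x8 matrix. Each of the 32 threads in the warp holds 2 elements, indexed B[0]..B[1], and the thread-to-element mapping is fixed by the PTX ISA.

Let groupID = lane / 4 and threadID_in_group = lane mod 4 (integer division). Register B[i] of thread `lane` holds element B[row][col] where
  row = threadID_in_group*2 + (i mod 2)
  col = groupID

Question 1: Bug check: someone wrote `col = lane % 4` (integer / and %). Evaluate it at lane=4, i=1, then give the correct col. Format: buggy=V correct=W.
buggy=0 correct=1

`lane % 4`[4,1]=>0
4: grp=1,tig=0
[1] (0*2+1,1) = (1,1)
col: 0 vs 1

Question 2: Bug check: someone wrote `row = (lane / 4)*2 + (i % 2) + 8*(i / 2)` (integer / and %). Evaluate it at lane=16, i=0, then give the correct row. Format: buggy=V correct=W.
buggy=8 correct=0

`(lane / 4)*2 + (i % 2) + 8*(i / 2)`[16,0]→8
16: G=4,T=0
[0] (0*2+0,4) = (0,4)
row: 8 vs 0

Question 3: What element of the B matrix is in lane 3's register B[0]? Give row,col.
6,0

lane 3->3/4=0, 3 mod 4=3
i=0  r:2·3+0->6  c:0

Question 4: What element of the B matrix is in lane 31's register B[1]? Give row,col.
31: gid=7,tid=3
[1] (3*2+1,7) = (7,7)

7,7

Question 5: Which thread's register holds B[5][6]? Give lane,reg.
26,1

c=6→G=6  r=5→T=2,p=1
L=6*4+2=26  i=1=1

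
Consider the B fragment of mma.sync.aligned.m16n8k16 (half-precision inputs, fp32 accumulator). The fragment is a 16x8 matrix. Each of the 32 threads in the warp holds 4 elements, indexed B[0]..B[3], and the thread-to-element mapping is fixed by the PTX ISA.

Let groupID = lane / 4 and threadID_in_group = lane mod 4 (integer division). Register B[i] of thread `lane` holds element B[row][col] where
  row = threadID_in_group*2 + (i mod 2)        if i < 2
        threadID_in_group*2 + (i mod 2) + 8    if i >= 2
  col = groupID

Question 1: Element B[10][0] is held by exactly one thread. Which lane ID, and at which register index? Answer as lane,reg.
1,2

c=0→G=0  r=10→rhi=1,T=1,p=0
L=0*4+1=1  i=1*2+0=2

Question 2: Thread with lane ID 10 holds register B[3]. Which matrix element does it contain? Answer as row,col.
13,2

10: gid=2,tid=2
[3] (2*2+1+8,2) = (13,2)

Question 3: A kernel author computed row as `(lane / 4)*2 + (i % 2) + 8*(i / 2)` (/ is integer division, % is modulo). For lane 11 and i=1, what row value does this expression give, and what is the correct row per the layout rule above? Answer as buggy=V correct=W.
`(lane / 4)*2 + (i % 2) + 8*(i / 2)`[11,1]⇒5
lane 11⇒11/4=2, 11 mod 4=3
i=1  r:2·3+1+0⇒7  c:2
row: 5 vs 7

buggy=5 correct=7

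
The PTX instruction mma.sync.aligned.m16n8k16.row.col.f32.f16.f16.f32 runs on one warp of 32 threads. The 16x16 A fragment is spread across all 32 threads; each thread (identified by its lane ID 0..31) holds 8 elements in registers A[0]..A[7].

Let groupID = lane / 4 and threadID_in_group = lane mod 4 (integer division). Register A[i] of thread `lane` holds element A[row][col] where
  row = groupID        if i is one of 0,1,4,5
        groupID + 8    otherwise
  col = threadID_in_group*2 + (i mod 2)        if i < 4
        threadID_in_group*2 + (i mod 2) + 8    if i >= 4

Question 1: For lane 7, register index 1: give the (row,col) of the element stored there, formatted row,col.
1,7

7: g=1,t=3
[1] (1+0,3*2+1+0) = (1,7)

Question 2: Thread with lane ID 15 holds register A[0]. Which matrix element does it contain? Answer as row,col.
lane 15→15/4=3, 15 mod 4=3
i=0  r:3+0→3  c:2·3+0+0→6

3,6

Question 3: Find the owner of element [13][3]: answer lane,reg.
r:13=>grp=5,rB=1  c:3=>cB=0,tig=1,lo=1
L=5*4+1=21  i=0*4+1*2+1=3

21,3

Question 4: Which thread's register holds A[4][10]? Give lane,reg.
17,4

r=4→G=4,rhi=0  c=10→chi=1,T=1,p=0
L=4*4+1=17  i=1*4+0*2+0=4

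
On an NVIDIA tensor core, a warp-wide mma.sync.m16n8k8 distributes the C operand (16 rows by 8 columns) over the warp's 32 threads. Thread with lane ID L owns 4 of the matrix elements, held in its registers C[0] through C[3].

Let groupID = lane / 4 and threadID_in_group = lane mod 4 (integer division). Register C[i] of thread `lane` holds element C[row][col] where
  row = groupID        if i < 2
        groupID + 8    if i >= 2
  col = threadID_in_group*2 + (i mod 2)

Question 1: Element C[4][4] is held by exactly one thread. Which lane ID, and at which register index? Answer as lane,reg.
r=4->g=4,rb=0  c=4->t=2,b0=0
L=4*4+2=18  i=0*2+0=0

18,0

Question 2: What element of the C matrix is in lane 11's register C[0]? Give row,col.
2,6

lane 11->11/4=2, 11 mod 4=3
i=0  r:2+0->2  c:2·3+0->6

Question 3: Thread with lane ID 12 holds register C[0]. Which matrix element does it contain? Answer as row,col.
3,0

L=12→G=12>>2=3, T=12&3=0
[0]→row 3+0=3  col 0·2+0=0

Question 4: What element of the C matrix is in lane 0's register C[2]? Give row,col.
8,0

lane 0->0/4=0, 0 mod 4=0
i=2  r:0+8->8  c:2·0+0->0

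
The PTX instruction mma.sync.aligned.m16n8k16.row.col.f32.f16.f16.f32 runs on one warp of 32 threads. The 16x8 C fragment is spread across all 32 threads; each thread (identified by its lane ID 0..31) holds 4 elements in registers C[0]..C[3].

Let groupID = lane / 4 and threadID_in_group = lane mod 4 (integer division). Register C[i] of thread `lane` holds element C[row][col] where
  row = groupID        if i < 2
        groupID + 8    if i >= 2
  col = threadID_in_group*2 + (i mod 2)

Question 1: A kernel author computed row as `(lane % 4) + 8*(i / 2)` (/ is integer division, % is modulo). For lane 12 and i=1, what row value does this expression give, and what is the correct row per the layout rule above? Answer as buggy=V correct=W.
`(lane % 4) + 8*(i / 2)`[12,1]->0
lane 12->12/4=3, 12 mod 4=0
i=1  r:3+0->3  c:2·0+1->1
row: 0 vs 3

buggy=0 correct=3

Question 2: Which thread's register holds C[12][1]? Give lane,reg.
16,3

r=12→G=4,rhi=1  c=1→T=0,p=1
L=4*4+0=16  i=1*2+1=3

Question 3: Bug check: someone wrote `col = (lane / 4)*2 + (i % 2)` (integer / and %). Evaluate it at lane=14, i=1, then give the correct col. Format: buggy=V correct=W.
buggy=7 correct=5

`(lane / 4)*2 + (i % 2)`[14,1]=>7
14: grp=3,tig=2
[1] (3+0,2*2+1) = (3,5)
col: 7 vs 5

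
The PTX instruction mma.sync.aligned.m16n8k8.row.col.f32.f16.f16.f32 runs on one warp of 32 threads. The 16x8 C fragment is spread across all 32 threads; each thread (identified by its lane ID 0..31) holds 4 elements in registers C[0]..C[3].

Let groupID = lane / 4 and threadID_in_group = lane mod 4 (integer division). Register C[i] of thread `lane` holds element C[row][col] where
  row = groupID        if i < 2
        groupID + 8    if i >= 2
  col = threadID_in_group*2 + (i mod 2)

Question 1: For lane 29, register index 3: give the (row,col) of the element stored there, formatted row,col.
15,3

29: g=7,t=1
[3] (7+8,1*2+1) = (15,3)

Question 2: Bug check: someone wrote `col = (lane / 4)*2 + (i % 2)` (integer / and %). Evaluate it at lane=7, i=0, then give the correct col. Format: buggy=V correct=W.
buggy=2 correct=6

`(lane / 4)*2 + (i % 2)`[7,0]⇒2
lane 7: gr=1 (7/4), th=3 (7%4)
i=0: r=1+0=1, c=3*2+0=6
col: 2 vs 6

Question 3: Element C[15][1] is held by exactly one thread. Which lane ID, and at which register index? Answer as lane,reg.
28,3

r=15→G=7,rhi=1  c=1→T=0,p=1
L=7*4+0=28  i=1*2+1=3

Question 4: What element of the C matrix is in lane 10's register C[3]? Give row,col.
lane 10->10/4=2, 10 mod 4=2
i=3  r:2+8->10  c:2·2+1->5

10,5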